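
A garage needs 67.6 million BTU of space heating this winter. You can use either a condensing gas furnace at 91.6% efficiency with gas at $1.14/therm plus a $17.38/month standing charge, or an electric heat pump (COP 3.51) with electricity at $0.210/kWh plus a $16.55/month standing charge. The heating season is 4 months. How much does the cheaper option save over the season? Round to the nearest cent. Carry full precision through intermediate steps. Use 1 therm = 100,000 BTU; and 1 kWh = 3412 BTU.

$340.73

Heat load = 67.6 × 10⁶ BTU = 67,600,000 BTU
Gas: input = 67,600,000 / 0.916 = 73,799,127 BTU = 738 therm → 738 × $1.14 = $841.31; + 4 × $17.38 standing = $910.83
Heat pump: 67,600,000 BTU / 3412 = 19,810 kWh heat; / 3.51 = 5,645 kWh in → × $0.210 = $1,185.36; + 4 × $16.55 standing = $1,251.56
Difference = |$910.83 − $1,251.56| = $340.73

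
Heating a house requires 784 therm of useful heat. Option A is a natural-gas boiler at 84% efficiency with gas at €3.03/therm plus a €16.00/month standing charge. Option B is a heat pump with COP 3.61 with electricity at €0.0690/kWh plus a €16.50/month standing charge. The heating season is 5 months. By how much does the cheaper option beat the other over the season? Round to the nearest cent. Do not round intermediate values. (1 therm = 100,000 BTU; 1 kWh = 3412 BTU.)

€2386.31

Heat load = 784 therm × 100,000 = 78,400,000 BTU
Gas: input = 78,400,000 / 0.84 = 93,333,333 BTU = 933.3 therm → 933.3 × €3.03 = €2,828.00; + 5 × €16.00 standing = €2,908.00
Heat pump: 78,400,000 BTU / 3412 = 22,980 kWh heat; / 3.61 = 6,365 kWh in → × €0.0690 = €439.19; + 5 × €16.50 standing = €521.69
Difference = |€2,908.00 − €521.69| = €2,386.31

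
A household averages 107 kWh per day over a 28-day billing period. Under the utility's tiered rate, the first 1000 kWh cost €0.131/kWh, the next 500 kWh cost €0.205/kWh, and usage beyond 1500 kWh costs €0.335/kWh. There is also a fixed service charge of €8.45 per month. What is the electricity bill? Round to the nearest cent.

€743.11

Usage = 107 kWh/day × 28 days = 2996 kWh
First 1000 kWh × €0.131 = €131.00
Next 500 kWh × €0.205 = €102.50
Remaining 1496 kWh × €0.335 = €501.16
Energy charge = €734.66; + service €8.45 = €743.11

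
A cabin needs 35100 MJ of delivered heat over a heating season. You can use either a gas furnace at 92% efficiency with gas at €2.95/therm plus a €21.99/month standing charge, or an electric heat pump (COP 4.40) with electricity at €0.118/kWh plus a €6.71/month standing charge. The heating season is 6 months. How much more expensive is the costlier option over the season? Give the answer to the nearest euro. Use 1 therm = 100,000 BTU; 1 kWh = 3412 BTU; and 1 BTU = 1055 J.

Heat load = 35100 MJ = 35,100,000,000 J / 1055 = 33,270,142 BTU
Gas: input = 33,270,142 / 0.920 = 36,163,198 BTU = 361.6 therm → 361.6 × €2.95 = €1,066.81; + 6 × €21.99 standing = €1,198.75
Heat pump: 33,270,142 BTU / 3412 = 9,751 kWh heat; / 4.40 = 2,216 kWh in → × €0.118 = €261.50; + 6 × €6.71 standing = €301.76
Difference = |€1,198.75 − €301.76| = €896.99 ≈ €897

€897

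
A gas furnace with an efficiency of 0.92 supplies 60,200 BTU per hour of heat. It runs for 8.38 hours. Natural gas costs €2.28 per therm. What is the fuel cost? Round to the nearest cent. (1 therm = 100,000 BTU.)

Heat delivered = 60,200 BTU/h × 8.38 h = 504,476 BTU
Gas input = 504,476 / 0.92 = 548,343 BTU
= 548,343 / 100,000 = 5.483 therm
Cost = 5.483 × €2.28/therm = €12.50

€12.50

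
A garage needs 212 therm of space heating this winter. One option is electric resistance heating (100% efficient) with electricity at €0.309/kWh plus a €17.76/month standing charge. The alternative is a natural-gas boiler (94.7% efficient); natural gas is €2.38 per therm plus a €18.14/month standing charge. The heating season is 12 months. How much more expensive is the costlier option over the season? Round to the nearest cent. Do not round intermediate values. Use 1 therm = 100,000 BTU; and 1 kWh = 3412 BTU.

€1382.57

Heat load = 212 therm × 100,000 = 21,200,000 BTU
Gas: input = 21,200,000 / 0.947 = 22,386,484 BTU = 223.9 therm → 223.9 × €2.38 = €532.80; + 12 × €18.14 standing = €750.48
Electric: 21,200,000 BTU / 3412 = 6,213 kWh → × €0.309 = €1,919.93; + 12 × €17.76 standing = €2,133.05
Difference = |€750.48 − €2,133.05| = €1,382.57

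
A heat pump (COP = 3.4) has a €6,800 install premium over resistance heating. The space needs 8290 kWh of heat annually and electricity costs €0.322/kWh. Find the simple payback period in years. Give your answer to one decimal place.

Resistance: 8290 kWh × €0.322 = €2,669.38/yr
Heat pump: 8290 / 3.4 = 2438 kWh in → × €0.322 = €785.11/yr
Annual savings = €1,884.27
Payback = €6,800 / €1,884.27 = 3.61 years

3.6 years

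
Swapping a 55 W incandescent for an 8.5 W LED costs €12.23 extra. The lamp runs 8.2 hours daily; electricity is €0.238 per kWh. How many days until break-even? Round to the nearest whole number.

Power saved = 55 − 8.5 = 46.5 W
Daily energy saved = 46.5 W × 8.2 h = 381.3 Wh = 0.3813 kWh
Daily savings = 0.3813 × €0.238 = €0.0907
Payback = €12.23 / €0.0907 per day = 134.8 days

135 days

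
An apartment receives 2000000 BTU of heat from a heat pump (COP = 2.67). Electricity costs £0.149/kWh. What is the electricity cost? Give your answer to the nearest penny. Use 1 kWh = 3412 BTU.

Heat delivered = 2,000,000 BTU / 3412 = 586.2 kWh
Electrical input = 586.2 kWh / 2.67 = 219.5 kWh
Cost = 219.5 × £0.149/kWh = £32.71

£32.71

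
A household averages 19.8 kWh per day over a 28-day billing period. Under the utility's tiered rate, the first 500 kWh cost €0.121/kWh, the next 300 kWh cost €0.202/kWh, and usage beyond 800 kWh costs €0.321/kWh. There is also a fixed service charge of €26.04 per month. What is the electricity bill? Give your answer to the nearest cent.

€97.53

Usage = 19.8 kWh/day × 28 days = 554.4 kWh
First 500 kWh × €0.121 = €60.50
Next 54.4 kWh × €0.202 = €10.99
Remaining tier: 0 kWh (not reached)
Energy charge = €71.49; + service €26.04 = €97.53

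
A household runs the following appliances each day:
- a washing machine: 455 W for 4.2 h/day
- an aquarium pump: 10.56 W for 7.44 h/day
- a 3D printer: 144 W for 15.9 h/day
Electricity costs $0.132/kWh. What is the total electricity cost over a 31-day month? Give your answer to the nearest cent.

$17.51

washing machine: 455 W × 4.2 h × 31 d = 59,241 Wh = 59.24 kWh
aquarium pump: 10.56 W × 7.44 h × 31 d = 2,436 Wh = 2.436 kWh
3D printer: 144 W × 15.9 h × 31 d = 70,978 Wh = 70.98 kWh
Total energy = 59.24 + 2.436 + 70.98 = 132.7 kWh
Cost = 132.7 kWh × $0.132 = $17.51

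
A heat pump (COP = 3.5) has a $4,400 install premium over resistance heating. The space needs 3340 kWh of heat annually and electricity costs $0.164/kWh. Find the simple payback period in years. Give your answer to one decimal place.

11.2 years

Resistance: 3340 kWh × $0.164 = $547.76/yr
Heat pump: 3340 / 3.5 = 954.3 kWh in → × $0.164 = $156.50/yr
Annual savings = $391.26
Payback = $4,400 / $391.26 = 11.2 years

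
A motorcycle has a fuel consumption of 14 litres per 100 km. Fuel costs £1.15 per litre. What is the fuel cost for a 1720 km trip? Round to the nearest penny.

£276.92

Fuel = 14 L/100 km × 1720 km / 100 = 240.8 L
Cost = 240.8 L × £1.15/L = £276.92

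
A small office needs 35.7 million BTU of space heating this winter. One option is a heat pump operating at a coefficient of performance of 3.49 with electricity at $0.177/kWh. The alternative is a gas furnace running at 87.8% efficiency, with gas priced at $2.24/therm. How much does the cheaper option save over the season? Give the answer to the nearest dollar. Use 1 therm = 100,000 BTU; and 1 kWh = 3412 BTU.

$380

Heat load = 35.7 × 10⁶ BTU = 35,700,000 BTU
Gas: input = 35,700,000 / 0.878 = 40,660,592 BTU = 406.6 therm → 406.6 × $2.24 = $910.80
Heat pump: 35,700,000 BTU / 3412 = 10,460 kWh heat; / 3.49 = 2,998 kWh in → × $0.177 = $530.65
Difference = |$910.80 − $530.65| = $380.15 ≈ $380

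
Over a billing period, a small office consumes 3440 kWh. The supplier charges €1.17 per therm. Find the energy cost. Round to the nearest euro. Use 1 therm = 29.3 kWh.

€137

3440 kWh × (0.03413 therm/kWh) = 117.4 therm
Cost = 117.4 therm × €1.17/therm = €137.37 ≈ €137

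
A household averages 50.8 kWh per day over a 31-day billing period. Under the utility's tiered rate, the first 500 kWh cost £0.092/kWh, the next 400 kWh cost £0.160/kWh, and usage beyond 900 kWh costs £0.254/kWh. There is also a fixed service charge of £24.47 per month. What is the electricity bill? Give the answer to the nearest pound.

Usage = 50.8 kWh/day × 31 days = 1574.8 kWh
First 500 kWh × £0.092 = £46.00
Next 400 kWh × £0.160 = £64.00
Remaining 674.8 kWh × £0.254 = £171.40
Energy charge = £281.40; + service £24.47 = £305.87 ≈ £306

£306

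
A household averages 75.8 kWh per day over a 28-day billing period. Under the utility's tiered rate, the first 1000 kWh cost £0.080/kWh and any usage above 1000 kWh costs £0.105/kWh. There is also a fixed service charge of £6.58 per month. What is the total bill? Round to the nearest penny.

Usage = 75.8 kWh/day × 28 days = 2122.4 kWh
First 1000 kWh × £0.080 = £80.00
Remaining 1122.4 kWh × £0.105 = £117.85
Energy charge = £197.85; + service £6.58 = £204.43

£204.43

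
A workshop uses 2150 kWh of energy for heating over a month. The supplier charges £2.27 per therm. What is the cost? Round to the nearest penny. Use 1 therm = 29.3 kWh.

2150 kWh × (0.03413 therm/kWh) = 73.38 therm
Cost = 73.38 therm × £2.27/therm = £166.57

£166.57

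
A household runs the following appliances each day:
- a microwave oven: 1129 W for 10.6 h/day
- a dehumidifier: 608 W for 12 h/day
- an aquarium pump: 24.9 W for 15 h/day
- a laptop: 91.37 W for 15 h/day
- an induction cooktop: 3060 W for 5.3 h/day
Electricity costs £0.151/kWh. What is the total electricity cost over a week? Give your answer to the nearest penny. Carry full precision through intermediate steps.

microwave oven: 1129 W × 10.6 h × 7 d = 83,772 Wh = 83.77 kWh
dehumidifier: 608 W × 12 h × 7 d = 51,072 Wh = 51.07 kWh
aquarium pump: 24.9 W × 15 h × 7 d = 2,614 Wh = 2.615 kWh
laptop: 91.37 W × 15 h × 7 d = 9,594 Wh = 9.594 kWh
induction cooktop: 3060 W × 5.3 h × 7 d = 113,526 Wh = 113.5 kWh
Total energy = 83.77 + 51.07 + 2.615 + 9.594 + 113.5 = 260.6 kWh
Cost = 260.6 kWh × £0.151 = £39.35

£39.35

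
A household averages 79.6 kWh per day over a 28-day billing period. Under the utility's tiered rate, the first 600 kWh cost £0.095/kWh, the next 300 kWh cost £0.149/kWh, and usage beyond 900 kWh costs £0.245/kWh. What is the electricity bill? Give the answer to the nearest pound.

£427

Usage = 79.6 kWh/day × 28 days = 2228.8 kWh
First 600 kWh × £0.095 = £57.00
Next 300 kWh × £0.149 = £44.70
Remaining 1328.8 kWh × £0.245 = £325.56
Total = £427.26 ≈ £427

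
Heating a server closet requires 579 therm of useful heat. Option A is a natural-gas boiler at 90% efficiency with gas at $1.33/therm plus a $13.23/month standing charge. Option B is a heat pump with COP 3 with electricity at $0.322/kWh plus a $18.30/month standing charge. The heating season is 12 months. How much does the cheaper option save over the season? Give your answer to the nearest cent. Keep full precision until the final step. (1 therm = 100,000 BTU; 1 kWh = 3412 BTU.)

Heat load = 579 therm × 100,000 = 57,900,000 BTU
Gas: input = 57,900,000 / 0.900 = 64,333,333 BTU = 643.3 therm → 643.3 × $1.33 = $855.63; + 12 × $13.23 standing = $1,014.39
Heat pump: 57,900,000 BTU / 3412 = 16,970 kWh heat; / 3 = 5,657 kWh in → × $0.322 = $1,821.40; + 12 × $18.30 standing = $2,041.00
Difference = |$1,014.39 − $2,041.00| = $1,026.60

$1026.60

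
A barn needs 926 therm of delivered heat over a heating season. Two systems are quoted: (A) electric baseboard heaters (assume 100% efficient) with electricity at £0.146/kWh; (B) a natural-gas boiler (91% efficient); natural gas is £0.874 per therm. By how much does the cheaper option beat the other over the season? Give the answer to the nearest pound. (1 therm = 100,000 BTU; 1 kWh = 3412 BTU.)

Heat load = 926 therm × 100,000 = 92,600,000 BTU
Gas: input = 92,600,000 / 0.91 = 101,758,242 BTU = 1,018 therm → 1,018 × £0.874 = £889.37
Electric: 92,600,000 BTU / 3412 = 27,140 kWh → × £0.146 = £3,962.37
Difference = |£889.37 − £3,962.37| = £3,073.00

£3073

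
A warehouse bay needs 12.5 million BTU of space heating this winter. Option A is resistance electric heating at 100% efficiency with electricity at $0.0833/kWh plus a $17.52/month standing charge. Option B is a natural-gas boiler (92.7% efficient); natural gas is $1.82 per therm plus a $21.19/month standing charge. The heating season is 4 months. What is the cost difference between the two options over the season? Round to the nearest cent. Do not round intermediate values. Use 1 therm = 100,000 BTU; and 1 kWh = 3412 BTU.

Heat load = 12.5 × 10⁶ BTU = 12,500,000 BTU
Gas: input = 12,500,000 / 0.927 = 13,484,358 BTU = 134.8 therm → 134.8 × $1.82 = $245.42; + 4 × $21.19 standing = $330.18
Electric: 12,500,000 BTU / 3412 = 3,664 kWh → × $0.0833 = $305.17; + 4 × $17.52 standing = $375.25
Difference = |$330.18 − $375.25| = $45.08

$45.08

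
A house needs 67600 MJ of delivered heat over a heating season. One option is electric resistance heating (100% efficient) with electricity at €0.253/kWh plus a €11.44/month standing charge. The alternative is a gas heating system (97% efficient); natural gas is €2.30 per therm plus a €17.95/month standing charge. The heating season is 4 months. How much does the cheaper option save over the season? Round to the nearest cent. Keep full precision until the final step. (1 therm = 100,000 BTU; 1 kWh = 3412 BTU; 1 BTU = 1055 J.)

Heat load = 67600 MJ = 67,600,000,000 J / 1055 = 64,075,829 BTU
Gas: input = 64,075,829 / 0.97 = 66,057,556 BTU = 660.6 therm → 660.6 × €2.30 = €1,519.32; + 4 × €17.95 standing = €1,591.12
Electric: 64,075,829 BTU / 3412 = 18,780 kWh → × €0.253 = €4,751.23; + 4 × €11.44 standing = €4,796.99
Difference = |€1,591.12 − €4,796.99| = €3,205.86

€3205.86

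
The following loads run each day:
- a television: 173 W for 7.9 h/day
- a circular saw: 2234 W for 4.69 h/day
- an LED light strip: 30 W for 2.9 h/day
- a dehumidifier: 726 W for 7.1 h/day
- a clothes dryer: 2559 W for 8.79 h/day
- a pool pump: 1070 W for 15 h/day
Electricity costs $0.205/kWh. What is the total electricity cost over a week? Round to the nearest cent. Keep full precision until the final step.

$79.83

television: 173 W × 7.9 h × 7 d = 9,567 Wh = 9.567 kWh
circular saw: 2234 W × 4.69 h × 7 d = 73,342 Wh = 73.34 kWh
LED light strip: 30 W × 2.9 h × 7 d = 609 Wh = 0.609 kWh
dehumidifier: 726 W × 7.1 h × 7 d = 36,082 Wh = 36.08 kWh
clothes dryer: 2559 W × 8.79 h × 7 d = 157,455 Wh = 157.5 kWh
pool pump: 1070 W × 15 h × 7 d = 112,350 Wh = 112.3 kWh
Total energy = 9.567 + 73.34 + 0.609 + 36.08 + 157.5 + 112.3 = 389.4 kWh
Cost = 389.4 kWh × $0.205 = $79.83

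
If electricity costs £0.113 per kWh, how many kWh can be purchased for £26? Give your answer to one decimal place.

230.1 kWh

£26 / £0.113 per kWh = 230.1 kWh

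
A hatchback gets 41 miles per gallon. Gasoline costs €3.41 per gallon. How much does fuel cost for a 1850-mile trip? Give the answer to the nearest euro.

Fuel = 1850 mi / 41 mpg = 45.12 gal
Cost = 45.12 gal × €3.41/gal = €153.87 ≈ €154

€154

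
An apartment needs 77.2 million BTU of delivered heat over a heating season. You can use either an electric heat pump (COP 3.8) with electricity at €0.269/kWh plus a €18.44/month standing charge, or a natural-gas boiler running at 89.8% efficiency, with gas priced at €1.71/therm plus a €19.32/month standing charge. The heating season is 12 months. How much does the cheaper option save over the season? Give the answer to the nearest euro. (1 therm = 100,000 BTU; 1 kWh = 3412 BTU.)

€121

Heat load = 77.2 × 10⁶ BTU = 77,200,000 BTU
Gas: input = 77,200,000 / 0.898 = 85,968,820 BTU = 859.7 therm → 859.7 × €1.71 = €1,470.07; + 12 × €19.32 standing = €1,701.91
Heat pump: 77,200,000 BTU / 3412 = 22,630 kWh heat; / 3.8 = 5,954 kWh in → × €0.269 = €1,601.68; + 12 × €18.44 standing = €1,822.96
Difference = |€1,701.91 − €1,822.96| = €121.06 ≈ €121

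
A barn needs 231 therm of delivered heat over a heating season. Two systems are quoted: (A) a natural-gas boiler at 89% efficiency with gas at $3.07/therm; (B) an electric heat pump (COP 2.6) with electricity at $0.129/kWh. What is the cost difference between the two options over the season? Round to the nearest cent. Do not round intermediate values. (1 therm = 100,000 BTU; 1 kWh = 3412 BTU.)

$460.91

Heat load = 231 therm × 100,000 = 23,100,000 BTU
Gas: input = 23,100,000 / 0.89 = 25,955,056 BTU = 259.6 therm → 259.6 × $3.07 = $796.82
Heat pump: 23,100,000 BTU / 3412 = 6,770 kWh heat; / 2.6 = 2,604 kWh in → × $0.129 = $335.91
Difference = |$796.82 − $335.91| = $460.91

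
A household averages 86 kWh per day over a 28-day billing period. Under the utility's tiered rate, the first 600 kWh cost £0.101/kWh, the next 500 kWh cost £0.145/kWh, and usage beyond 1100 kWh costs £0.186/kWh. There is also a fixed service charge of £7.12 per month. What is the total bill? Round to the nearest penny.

£383.51

Usage = 86 kWh/day × 28 days = 2408 kWh
First 600 kWh × £0.101 = £60.60
Next 500 kWh × £0.145 = £72.50
Remaining 1308 kWh × £0.186 = £243.29
Energy charge = £376.39; + service £7.12 = £383.51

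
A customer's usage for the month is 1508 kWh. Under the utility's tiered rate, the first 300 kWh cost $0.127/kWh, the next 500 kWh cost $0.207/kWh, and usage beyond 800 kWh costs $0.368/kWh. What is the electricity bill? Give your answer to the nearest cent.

$402.14

First 300 kWh × $0.127 = $38.10
Next 500 kWh × $0.207 = $103.50
Remaining 708 kWh × $0.368 = $260.54
Total = $402.14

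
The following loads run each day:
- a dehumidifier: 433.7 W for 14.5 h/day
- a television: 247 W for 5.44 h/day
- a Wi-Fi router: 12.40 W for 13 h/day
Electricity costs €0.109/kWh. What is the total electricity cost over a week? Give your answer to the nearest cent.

dehumidifier: 433.7 W × 14.5 h × 7 d = 44,021 Wh = 44.02 kWh
television: 247 W × 5.44 h × 7 d = 9,406 Wh = 9.406 kWh
Wi-Fi router: 12.40 W × 13 h × 7 d = 1,128 Wh = 1.128 kWh
Total energy = 44.02 + 9.406 + 1.128 = 54.55 kWh
Cost = 54.55 kWh × €0.109 = €5.95

€5.95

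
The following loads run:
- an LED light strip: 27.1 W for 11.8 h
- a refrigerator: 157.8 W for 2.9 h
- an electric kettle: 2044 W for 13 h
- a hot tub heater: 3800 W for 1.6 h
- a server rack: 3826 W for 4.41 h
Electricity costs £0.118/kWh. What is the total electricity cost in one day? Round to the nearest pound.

£6

LED light strip: 27.1 W × 11.8 h = 320 Wh = 0.3198 kWh
refrigerator: 157.8 W × 2.9 h = 458 Wh = 0.4576 kWh
electric kettle: 2044 W × 13 h = 26,572 Wh = 26.57 kWh
hot tub heater: 3800 W × 1.6 h = 6,080 Wh = 6.08 kWh
server rack: 3826 W × 4.41 h = 16,873 Wh = 16.87 kWh
Total energy = 0.3198 + 0.4576 + 26.57 + 6.08 + 16.87 = 50.3 kWh
Cost = 50.3 kWh × £0.118 = £5.94 ≈ £6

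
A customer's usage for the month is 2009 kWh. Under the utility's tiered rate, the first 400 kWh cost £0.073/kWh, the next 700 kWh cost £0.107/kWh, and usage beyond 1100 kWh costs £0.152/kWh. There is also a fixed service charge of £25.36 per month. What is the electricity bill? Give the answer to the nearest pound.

£268

First 400 kWh × £0.073 = £29.20
Next 700 kWh × £0.107 = £74.90
Remaining 909 kWh × £0.152 = £138.17
Energy charge = £242.27; + service £25.36 = £267.63 ≈ £268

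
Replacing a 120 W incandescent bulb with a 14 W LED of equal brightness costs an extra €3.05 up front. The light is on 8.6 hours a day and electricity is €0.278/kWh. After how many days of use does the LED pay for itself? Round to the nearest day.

12 days

Power saved = 120 − 14 = 106 W
Daily energy saved = 106 W × 8.6 h = 911.6 Wh = 0.9116 kWh
Daily savings = 0.9116 × €0.278 = €0.2534
Payback = €3.05 / €0.2534 per day = 12.04 days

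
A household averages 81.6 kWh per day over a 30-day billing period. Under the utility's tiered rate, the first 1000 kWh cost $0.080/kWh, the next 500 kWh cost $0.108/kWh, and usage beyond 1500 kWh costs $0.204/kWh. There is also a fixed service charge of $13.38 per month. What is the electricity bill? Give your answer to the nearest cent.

$340.77

Usage = 81.6 kWh/day × 30 days = 2448 kWh
First 1000 kWh × $0.080 = $80.00
Next 500 kWh × $0.108 = $54.00
Remaining 948 kWh × $0.204 = $193.39
Energy charge = $327.39; + service $13.38 = $340.77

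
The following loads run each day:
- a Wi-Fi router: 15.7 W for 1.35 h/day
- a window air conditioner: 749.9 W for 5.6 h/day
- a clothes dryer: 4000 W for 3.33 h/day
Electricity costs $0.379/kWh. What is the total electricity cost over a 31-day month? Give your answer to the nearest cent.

Wi-Fi router: 15.7 W × 1.35 h × 31 d = 657 Wh = 0.657 kWh
window air conditioner: 749.9 W × 5.6 h × 31 d = 130,183 Wh = 130.2 kWh
clothes dryer: 4000 W × 3.33 h × 31 d = 412,920 Wh = 412.9 kWh
Total energy = 0.657 + 130.2 + 412.9 = 543.8 kWh
Cost = 543.8 kWh × $0.379 = $206.08

$206.08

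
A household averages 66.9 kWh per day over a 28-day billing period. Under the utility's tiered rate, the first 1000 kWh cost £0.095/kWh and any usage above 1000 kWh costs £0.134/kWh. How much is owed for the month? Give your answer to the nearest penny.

£212.01

Usage = 66.9 kWh/day × 28 days = 1873.2 kWh
First 1000 kWh × £0.095 = £95.00
Remaining 873.2 kWh × £0.134 = £117.01
Total = £212.01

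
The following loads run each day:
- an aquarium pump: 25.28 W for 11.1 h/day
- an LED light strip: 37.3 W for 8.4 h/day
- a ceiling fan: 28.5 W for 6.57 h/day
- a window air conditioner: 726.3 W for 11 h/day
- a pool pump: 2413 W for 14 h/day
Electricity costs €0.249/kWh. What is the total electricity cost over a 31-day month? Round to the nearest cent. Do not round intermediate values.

aquarium pump: 25.28 W × 11.1 h × 31 d = 8,699 Wh = 8.699 kWh
LED light strip: 37.3 W × 8.4 h × 31 d = 9,713 Wh = 9.713 kWh
ceiling fan: 28.5 W × 6.57 h × 31 d = 5,805 Wh = 5.805 kWh
window air conditioner: 726.3 W × 11 h × 31 d = 247,668 Wh = 247.7 kWh
pool pump: 2413 W × 14 h × 31 d = 1,047,242 Wh = 1,047 kWh
Total energy = 8.699 + 9.713 + 5.805 + 247.7 + 1,047 = 1,319 kWh
Cost = 1,319 kWh × €0.249 = €328.46

€328.46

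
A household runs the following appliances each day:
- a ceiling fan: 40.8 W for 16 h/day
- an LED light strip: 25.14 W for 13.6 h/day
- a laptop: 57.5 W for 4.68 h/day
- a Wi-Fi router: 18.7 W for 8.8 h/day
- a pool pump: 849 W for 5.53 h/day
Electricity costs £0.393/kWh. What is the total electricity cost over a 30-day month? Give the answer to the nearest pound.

£72

ceiling fan: 40.8 W × 16 h × 30 d = 19,584 Wh = 19.58 kWh
LED light strip: 25.14 W × 13.6 h × 30 d = 10,257 Wh = 10.26 kWh
laptop: 57.5 W × 4.68 h × 30 d = 8,073 Wh = 8.073 kWh
Wi-Fi router: 18.7 W × 8.8 h × 30 d = 4,937 Wh = 4.937 kWh
pool pump: 849 W × 5.53 h × 30 d = 140,849 Wh = 140.8 kWh
Total energy = 19.58 + 10.26 + 8.073 + 4.937 + 140.8 = 183.7 kWh
Cost = 183.7 kWh × £0.393 = £72.19 ≈ £72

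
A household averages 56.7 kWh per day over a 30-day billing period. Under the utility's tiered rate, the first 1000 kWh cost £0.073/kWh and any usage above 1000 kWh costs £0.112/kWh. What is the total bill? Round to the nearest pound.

£152

Usage = 56.7 kWh/day × 30 days = 1701 kWh
First 1000 kWh × £0.073 = £73.00
Remaining 701 kWh × £0.112 = £78.51
Total = £151.51 ≈ £152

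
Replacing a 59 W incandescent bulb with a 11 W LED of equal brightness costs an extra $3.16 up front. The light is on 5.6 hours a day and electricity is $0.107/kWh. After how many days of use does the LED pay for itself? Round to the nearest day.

Power saved = 59 − 11 = 48 W
Daily energy saved = 48 W × 5.6 h = 268.8 Wh = 0.2688 kWh
Daily savings = 0.2688 × $0.107 = $0.0288
Payback = $3.16 / $0.0288 per day = 109.9 days

110 days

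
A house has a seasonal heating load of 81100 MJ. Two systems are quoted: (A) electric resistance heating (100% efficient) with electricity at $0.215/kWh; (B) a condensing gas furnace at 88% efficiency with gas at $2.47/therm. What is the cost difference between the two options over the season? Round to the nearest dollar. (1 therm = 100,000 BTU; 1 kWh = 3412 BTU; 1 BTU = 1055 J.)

Heat load = 81100 MJ = 81,100,000,000 J / 1055 = 76,872,038 BTU
Gas: input = 76,872,038 / 0.88 = 87,354,589 BTU = 873.5 therm → 873.5 × $2.47 = $2,157.66
Electric: 76,872,038 BTU / 3412 = 22,530 kWh → × $0.215 = $4,843.93
Difference = |$2,157.66 − $4,843.93| = $2,686.27 ≈ $2686

$2686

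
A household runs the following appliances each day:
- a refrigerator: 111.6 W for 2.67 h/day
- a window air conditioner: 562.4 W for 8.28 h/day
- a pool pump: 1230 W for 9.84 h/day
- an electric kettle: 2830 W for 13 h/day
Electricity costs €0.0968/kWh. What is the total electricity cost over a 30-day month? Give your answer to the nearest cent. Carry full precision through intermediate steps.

€156.37

refrigerator: 111.6 W × 2.67 h × 30 d = 8,939 Wh = 8.939 kWh
window air conditioner: 562.4 W × 8.28 h × 30 d = 139,700 Wh = 139.7 kWh
pool pump: 1230 W × 9.84 h × 30 d = 363,096 Wh = 363.1 kWh
electric kettle: 2830 W × 13 h × 30 d = 1,103,700 Wh = 1,104 kWh
Total energy = 8.939 + 139.7 + 363.1 + 1,104 = 1,615 kWh
Cost = 1,615 kWh × €0.0968 = €156.37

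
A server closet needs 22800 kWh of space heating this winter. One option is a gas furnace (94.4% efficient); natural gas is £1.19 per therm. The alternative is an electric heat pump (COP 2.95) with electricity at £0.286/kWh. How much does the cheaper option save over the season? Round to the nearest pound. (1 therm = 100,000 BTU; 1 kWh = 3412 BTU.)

Heat load = 22800 kWh × 3412 = 77,793,600 BTU
Gas: input = 77,793,600 / 0.944 = 82,408,475 BTU = 824.1 therm → 824.1 × £1.19 = £980.66
Heat pump: 77,793,600 BTU / 3412 = 22,800 kWh heat; / 2.95 = 7,729 kWh in → × £0.286 = £2,210.44
Difference = |£980.66 − £2,210.44| = £1,229.78 ≈ £1230

£1230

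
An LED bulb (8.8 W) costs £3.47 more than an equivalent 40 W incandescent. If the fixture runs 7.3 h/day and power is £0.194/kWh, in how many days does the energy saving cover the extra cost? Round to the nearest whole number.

79 days

Power saved = 40 − 8.8 = 31.2 W
Daily energy saved = 31.2 W × 7.3 h = 227.8 Wh = 0.22776 kWh
Daily savings = 0.22776 × £0.194 = £0.0442
Payback = £3.47 / £0.0442 per day = 78.53 days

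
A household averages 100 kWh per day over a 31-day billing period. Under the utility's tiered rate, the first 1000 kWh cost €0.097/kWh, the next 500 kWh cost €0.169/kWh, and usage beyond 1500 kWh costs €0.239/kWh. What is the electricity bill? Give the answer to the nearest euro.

€564

Usage = 100 kWh/day × 31 days = 3100 kWh
First 1000 kWh × €0.097 = €97.00
Next 500 kWh × €0.169 = €84.50
Remaining 1600 kWh × €0.239 = €382.40
Total = €563.90 ≈ €564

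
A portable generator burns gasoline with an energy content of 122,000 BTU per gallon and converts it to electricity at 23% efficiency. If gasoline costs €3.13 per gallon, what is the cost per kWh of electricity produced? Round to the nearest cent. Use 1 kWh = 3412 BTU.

€0.38

Electrical output per gallon = 122,000 BTU × 0.23 / 3412 BTU/kWh = 8.224 kWh
Cost per kWh = €3.13 / 8.224 kWh = €0.381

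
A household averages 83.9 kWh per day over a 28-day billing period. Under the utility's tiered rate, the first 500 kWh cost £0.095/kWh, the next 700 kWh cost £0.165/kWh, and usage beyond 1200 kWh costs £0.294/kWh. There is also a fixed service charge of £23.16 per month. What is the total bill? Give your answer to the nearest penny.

£524.02

Usage = 83.9 kWh/day × 28 days = 2349.2 kWh
First 500 kWh × £0.095 = £47.50
Next 700 kWh × £0.165 = £115.50
Remaining 1149.2 kWh × £0.294 = £337.86
Energy charge = £500.86; + service £23.16 = £524.02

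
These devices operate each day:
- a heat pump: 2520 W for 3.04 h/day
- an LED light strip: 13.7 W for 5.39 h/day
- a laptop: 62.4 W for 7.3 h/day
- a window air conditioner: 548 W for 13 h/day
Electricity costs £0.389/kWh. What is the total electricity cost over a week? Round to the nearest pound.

heat pump: 2520 W × 3.04 h × 7 d = 53,626 Wh = 53.63 kWh
LED light strip: 13.7 W × 5.39 h × 7 d = 517 Wh = 0.5169 kWh
laptop: 62.4 W × 7.3 h × 7 d = 3,189 Wh = 3.189 kWh
window air conditioner: 548 W × 13 h × 7 d = 49,868 Wh = 49.87 kWh
Total energy = 53.63 + 0.5169 + 3.189 + 49.87 = 107.2 kWh
Cost = 107.2 kWh × £0.389 = £41.70 ≈ £42

£42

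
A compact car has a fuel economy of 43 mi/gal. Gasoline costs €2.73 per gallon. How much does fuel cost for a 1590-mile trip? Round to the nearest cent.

€100.95

Fuel = 1590 mi / 43 mpg = 36.98 gal
Cost = 36.98 gal × €2.73/gal = €100.95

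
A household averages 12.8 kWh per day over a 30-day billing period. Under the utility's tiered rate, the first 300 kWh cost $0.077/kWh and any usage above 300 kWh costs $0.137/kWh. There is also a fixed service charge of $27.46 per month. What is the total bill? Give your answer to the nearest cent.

Usage = 12.8 kWh/day × 30 days = 384 kWh
First 300 kWh × $0.077 = $23.10
Remaining 84 kWh × $0.137 = $11.51
Energy charge = $34.61; + service $27.46 = $62.07

$62.07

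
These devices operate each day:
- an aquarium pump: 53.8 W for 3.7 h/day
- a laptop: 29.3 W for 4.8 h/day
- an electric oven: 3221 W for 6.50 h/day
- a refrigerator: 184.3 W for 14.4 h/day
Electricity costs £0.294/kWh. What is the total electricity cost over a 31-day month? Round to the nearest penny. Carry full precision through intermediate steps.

aquarium pump: 53.8 W × 3.7 h × 31 d = 6,171 Wh = 6.171 kWh
laptop: 29.3 W × 4.8 h × 31 d = 4,360 Wh = 4.36 kWh
electric oven: 3221 W × 6.50 h × 31 d = 649,032 Wh = 649 kWh
refrigerator: 184.3 W × 14.4 h × 31 d = 82,272 Wh = 82.27 kWh
Total energy = 6.171 + 4.36 + 649 + 82.27 = 741.8 kWh
Cost = 741.8 kWh × £0.294 = £218.10

£218.10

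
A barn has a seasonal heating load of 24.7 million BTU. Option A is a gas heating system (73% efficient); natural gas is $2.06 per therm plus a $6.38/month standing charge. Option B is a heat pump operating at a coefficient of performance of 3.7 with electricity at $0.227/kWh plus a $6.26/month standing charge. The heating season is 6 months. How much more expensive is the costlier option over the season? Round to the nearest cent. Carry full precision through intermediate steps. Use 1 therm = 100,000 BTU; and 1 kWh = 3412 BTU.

Heat load = 24.7 × 10⁶ BTU = 24,700,000 BTU
Gas: input = 24,700,000 / 0.73 = 33,835,616 BTU = 338.4 therm → 338.4 × $2.06 = $697.01; + 6 × $6.38 standing = $735.29
Heat pump: 24,700,000 BTU / 3412 = 7,239 kWh heat; / 3.7 = 1,957 kWh in → × $0.227 = $444.13; + 6 × $6.26 standing = $481.69
Difference = |$735.29 − $481.69| = $253.60

$253.60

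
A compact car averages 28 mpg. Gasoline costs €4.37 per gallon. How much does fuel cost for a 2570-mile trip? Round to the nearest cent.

Fuel = 2570 mi / 28 mpg = 91.79 gal
Cost = 91.79 gal × €4.37/gal = €401.10

€401.10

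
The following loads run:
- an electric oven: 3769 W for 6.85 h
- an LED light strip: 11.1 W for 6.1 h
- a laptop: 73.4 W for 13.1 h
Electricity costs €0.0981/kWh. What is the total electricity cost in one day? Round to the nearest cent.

€2.63

electric oven: 3769 W × 6.85 h = 25,818 Wh = 25.82 kWh
LED light strip: 11.1 W × 6.1 h = 68 Wh = 0.06771 kWh
laptop: 73.4 W × 13.1 h = 962 Wh = 0.9615 kWh
Total energy = 25.82 + 0.06771 + 0.9615 = 26.85 kWh
Cost = 26.85 kWh × €0.0981 = €2.63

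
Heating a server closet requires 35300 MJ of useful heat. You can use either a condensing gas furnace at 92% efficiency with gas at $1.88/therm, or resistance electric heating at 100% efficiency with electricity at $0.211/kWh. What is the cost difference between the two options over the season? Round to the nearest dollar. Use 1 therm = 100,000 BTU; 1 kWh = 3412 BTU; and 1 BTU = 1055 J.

Heat load = 35300 MJ = 35,300,000,000 J / 1055 = 33,459,716 BTU
Gas: input = 33,459,716 / 0.92 = 36,369,256 BTU = 363.7 therm → 363.7 × $1.88 = $683.74
Electric: 33,459,716 BTU / 3412 = 9,806 kWh → × $0.211 = $2,069.17
Difference = |$683.74 − $2,069.17| = $1,385.43 ≈ $1385

$1385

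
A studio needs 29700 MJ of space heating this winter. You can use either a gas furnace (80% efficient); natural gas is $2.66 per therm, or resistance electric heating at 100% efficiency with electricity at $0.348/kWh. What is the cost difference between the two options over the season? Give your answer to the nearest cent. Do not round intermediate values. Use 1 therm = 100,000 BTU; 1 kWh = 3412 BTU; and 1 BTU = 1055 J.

$1935.23

Heat load = 29700 MJ = 29,700,000,000 J / 1055 = 28,151,659 BTU
Gas: input = 28,151,659 / 0.80 = 35,189,573 BTU = 351.9 therm → 351.9 × $2.66 = $936.04
Electric: 28,151,659 BTU / 3412 = 8,251 kWh → × $0.348 = $2,871.27
Difference = |$936.04 − $2,871.27| = $1,935.23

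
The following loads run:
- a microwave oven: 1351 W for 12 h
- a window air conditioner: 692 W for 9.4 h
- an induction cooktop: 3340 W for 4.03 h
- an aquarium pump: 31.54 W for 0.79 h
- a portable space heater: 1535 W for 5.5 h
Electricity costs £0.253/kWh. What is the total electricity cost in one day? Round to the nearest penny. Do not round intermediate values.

£11.30

microwave oven: 1351 W × 12 h = 16,212 Wh = 16.21 kWh
window air conditioner: 692 W × 9.4 h = 6,505 Wh = 6.505 kWh
induction cooktop: 3340 W × 4.03 h = 13,460 Wh = 13.46 kWh
aquarium pump: 31.54 W × 0.79 h = 25 Wh = 0.02492 kWh
portable space heater: 1535 W × 5.5 h = 8,442 Wh = 8.443 kWh
Total energy = 16.21 + 6.505 + 13.46 + 0.02492 + 8.443 = 44.64 kWh
Cost = 44.64 kWh × £0.253 = £11.30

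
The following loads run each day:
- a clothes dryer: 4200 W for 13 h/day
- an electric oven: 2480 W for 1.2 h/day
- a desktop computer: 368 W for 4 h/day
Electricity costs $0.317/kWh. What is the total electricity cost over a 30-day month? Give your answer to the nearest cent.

clothes dryer: 4200 W × 13 h × 30 d = 1,638,000 Wh = 1,638 kWh
electric oven: 2480 W × 1.2 h × 30 d = 89,280 Wh = 89.28 kWh
desktop computer: 368 W × 4 h × 30 d = 44,160 Wh = 44.16 kWh
Total energy = 1,638 + 89.28 + 44.16 = 1,771 kWh
Cost = 1,771 kWh × $0.317 = $561.55

$561.55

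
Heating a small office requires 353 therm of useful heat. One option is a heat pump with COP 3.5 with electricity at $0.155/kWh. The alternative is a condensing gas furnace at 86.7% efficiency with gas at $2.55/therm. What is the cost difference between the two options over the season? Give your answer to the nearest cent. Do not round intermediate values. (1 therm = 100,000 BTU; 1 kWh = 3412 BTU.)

$580.06

Heat load = 353 therm × 100,000 = 35,300,000 BTU
Gas: input = 35,300,000 / 0.867 = 40,715,110 BTU = 407.2 therm → 407.2 × $2.55 = $1,038.24
Heat pump: 35,300,000 BTU / 3412 = 10,350 kWh heat; / 3.5 = 2,956 kWh in → × $0.155 = $458.17
Difference = |$1,038.24 − $458.17| = $580.06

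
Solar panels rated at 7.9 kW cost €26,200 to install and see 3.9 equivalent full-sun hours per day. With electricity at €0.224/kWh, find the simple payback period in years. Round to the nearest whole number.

Daily generation = 7.9 kW × 3.9 h = 30.81 kWh
Annual generation = 30.81 × 365 = 11246 kWh
Annual savings = 11246 × €0.224 = €2,519.03
Payback = €26,200 / €2,519.03 = 10.4 years

10 years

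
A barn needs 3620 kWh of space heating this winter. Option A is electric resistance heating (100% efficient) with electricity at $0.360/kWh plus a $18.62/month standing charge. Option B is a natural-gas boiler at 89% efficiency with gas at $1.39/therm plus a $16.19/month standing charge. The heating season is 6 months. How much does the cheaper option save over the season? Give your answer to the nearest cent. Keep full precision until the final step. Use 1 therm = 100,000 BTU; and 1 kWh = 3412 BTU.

$1124.88

Heat load = 3620 kWh × 3412 = 12,351,440 BTU
Gas: input = 12,351,440 / 0.89 = 13,878,022 BTU = 138.8 therm → 138.8 × $1.39 = $192.90; + 6 × $16.19 standing = $290.04
Electric: 12,351,440 BTU / 3412 = 3,620 kWh → × $0.360 = $1,303.20; + 6 × $18.62 standing = $1,414.92
Difference = |$290.04 − $1,414.92| = $1,124.88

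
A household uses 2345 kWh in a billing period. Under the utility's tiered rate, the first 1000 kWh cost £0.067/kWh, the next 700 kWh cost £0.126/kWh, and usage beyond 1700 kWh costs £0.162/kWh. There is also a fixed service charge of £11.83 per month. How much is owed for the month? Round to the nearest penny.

First 1000 kWh × £0.067 = £67.00
Next 700 kWh × £0.126 = £88.20
Remaining 645 kWh × £0.162 = £104.49
Energy charge = £259.69; + service £11.83 = £271.52

£271.52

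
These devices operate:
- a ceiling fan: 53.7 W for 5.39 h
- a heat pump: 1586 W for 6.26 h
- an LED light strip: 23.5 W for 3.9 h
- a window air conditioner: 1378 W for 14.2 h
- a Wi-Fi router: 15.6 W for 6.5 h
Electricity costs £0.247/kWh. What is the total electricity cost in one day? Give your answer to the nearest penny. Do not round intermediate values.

£7.40

ceiling fan: 53.7 W × 5.39 h = 289 Wh = 0.2894 kWh
heat pump: 1586 W × 6.26 h = 9,928 Wh = 9.928 kWh
LED light strip: 23.5 W × 3.9 h = 92 Wh = 0.09165 kWh
window air conditioner: 1378 W × 14.2 h = 19,568 Wh = 19.57 kWh
Wi-Fi router: 15.6 W × 6.5 h = 101 Wh = 0.1014 kWh
Total energy = 0.2894 + 9.928 + 0.09165 + 19.57 + 0.1014 = 29.98 kWh
Cost = 29.98 kWh × £0.247 = £7.40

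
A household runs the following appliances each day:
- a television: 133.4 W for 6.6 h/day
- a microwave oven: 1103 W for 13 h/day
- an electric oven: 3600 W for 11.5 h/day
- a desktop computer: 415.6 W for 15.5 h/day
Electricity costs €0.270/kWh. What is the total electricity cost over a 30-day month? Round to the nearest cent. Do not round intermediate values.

€510.80

television: 133.4 W × 6.6 h × 30 d = 26,413 Wh = 26.41 kWh
microwave oven: 1103 W × 13 h × 30 d = 430,170 Wh = 430.2 kWh
electric oven: 3600 W × 11.5 h × 30 d = 1,242,000 Wh = 1,242 kWh
desktop computer: 415.6 W × 15.5 h × 30 d = 193,254 Wh = 193.3 kWh
Total energy = 26.41 + 430.2 + 1,242 + 193.3 = 1,892 kWh
Cost = 1,892 kWh × €0.270 = €510.80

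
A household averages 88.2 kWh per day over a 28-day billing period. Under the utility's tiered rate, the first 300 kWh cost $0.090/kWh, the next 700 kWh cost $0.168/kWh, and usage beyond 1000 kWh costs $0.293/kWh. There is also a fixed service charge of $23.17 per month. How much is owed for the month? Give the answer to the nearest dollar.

Usage = 88.2 kWh/day × 28 days = 2469.6 kWh
First 300 kWh × $0.090 = $27.00
Next 700 kWh × $0.168 = $117.60
Remaining 1469.6 kWh × $0.293 = $430.59
Energy charge = $575.19; + service $23.17 = $598.36 ≈ $598

$598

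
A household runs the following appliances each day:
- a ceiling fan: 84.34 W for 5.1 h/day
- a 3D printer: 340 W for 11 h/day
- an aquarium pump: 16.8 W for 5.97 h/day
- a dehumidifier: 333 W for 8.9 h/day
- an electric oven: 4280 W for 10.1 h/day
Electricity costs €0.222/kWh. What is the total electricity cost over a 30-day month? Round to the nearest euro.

ceiling fan: 84.34 W × 5.1 h × 30 d = 12,904 Wh = 12.9 kWh
3D printer: 340 W × 11 h × 30 d = 112,200 Wh = 112.2 kWh
aquarium pump: 16.8 W × 5.97 h × 30 d = 3,009 Wh = 3.009 kWh
dehumidifier: 333 W × 8.9 h × 30 d = 88,911 Wh = 88.91 kWh
electric oven: 4280 W × 10.1 h × 30 d = 1,296,840 Wh = 1,297 kWh
Total energy = 12.9 + 112.2 + 3.009 + 88.91 + 1,297 = 1,514 kWh
Cost = 1,514 kWh × €0.222 = €336.08 ≈ €336

€336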